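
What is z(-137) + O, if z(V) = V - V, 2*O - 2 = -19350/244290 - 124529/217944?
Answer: 2394822457/3549435984 ≈ 0.67471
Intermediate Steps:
O = 2394822457/3549435984 (O = 1 + (-19350/244290 - 124529/217944)/2 = 1 + (-19350*1/244290 - 124529*1/217944)/2 = 1 + (-645/8143 - 124529/217944)/2 = 1 + (½)*(-1154613527/1774717992) = 1 - 1154613527/3549435984 = 2394822457/3549435984 ≈ 0.67471)
z(V) = 0
z(-137) + O = 0 + 2394822457/3549435984 = 2394822457/3549435984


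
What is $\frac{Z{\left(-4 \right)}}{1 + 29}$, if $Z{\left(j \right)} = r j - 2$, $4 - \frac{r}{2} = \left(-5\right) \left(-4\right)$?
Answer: $\frac{21}{5} \approx 4.2$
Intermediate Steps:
$r = -32$ ($r = 8 - 2 \left(\left(-5\right) \left(-4\right)\right) = 8 - 40 = -32$)
$Z{\left(j \right)} = -2 - 32 j$ ($Z{\left(j \right)} = - 32 j - 2 = -2 - 32 j$)
$\frac{Z{\left(-4 \right)}}{1 + 29} = \frac{-2 - -128}{1 + 29} = \frac{-2 + 128}{30} = \frac{1}{30} \cdot 126 = \frac{21}{5}$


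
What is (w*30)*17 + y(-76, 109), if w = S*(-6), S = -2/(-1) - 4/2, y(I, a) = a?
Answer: 109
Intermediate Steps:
S = 0 (S = -2*(-1) - 4*½ = 2 - 2 = 0)
w = 0 (w = 0*(-6) = 0)
(w*30)*17 + y(-76, 109) = (0*30)*17 + 109 = 0*17 + 109 = 0 + 109 = 109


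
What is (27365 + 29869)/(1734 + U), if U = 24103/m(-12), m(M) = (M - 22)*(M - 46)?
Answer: 112865448/3443551 ≈ 32.776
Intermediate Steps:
m(M) = (-46 + M)*(-22 + M) (m(M) = (-22 + M)*(-46 + M) = (-46 + M)*(-22 + M))
U = 24103/1972 (U = 24103/(1012 + (-12)² - 68*(-12)) = 24103/(1012 + 144 + 816) = 24103/1972 ≈ 12.223)
(27365 + 29869)/(1734 + U) = (27365 + 29869)/(1734 + 24103/1972) = 57234/(3443551/1972) = 57234*(1972/3443551) = 112865448/3443551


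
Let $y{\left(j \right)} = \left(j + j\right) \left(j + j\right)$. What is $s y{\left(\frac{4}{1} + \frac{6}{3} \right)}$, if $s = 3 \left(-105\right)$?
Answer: $-45360$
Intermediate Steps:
$s = -315$
$y{\left(j \right)} = 4 j^{2}$ ($y{\left(j \right)} = 2 j 2 j = 4 j^{2}$)
$s y{\left(\frac{4}{1} + \frac{6}{3} \right)} = - 315 \cdot 4 \left(\frac{4}{1} + \frac{6}{3}\right)^{2} = - 315 \cdot 4 \left(4 \cdot 1 + 6 \cdot \frac{1}{3}\right)^{2} = - 315 \cdot 4 \left(4 + 2\right)^{2} = - 315 \cdot 4 \cdot 6^{2} = - 315 \cdot 4 \cdot 36 = \left(-315\right) 144 = -45360$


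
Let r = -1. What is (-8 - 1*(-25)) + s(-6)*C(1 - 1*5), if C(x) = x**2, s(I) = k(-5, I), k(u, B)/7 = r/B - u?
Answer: 1787/3 ≈ 595.67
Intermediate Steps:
k(u, B) = -7*u - 7/B (k(u, B) = 7*(-1/B - u) = 7*(-u - 1/B) = -7*u - 7/B)
s(I) = 35 - 7/I (s(I) = -7*(-5) - 7/I = 35 - 7/I)
(-8 - 1*(-25)) + s(-6)*C(1 - 1*5) = (-8 - 1*(-25)) + (35 - 7/(-6))*(1 - 1*5)**2 = (-8 + 25) + (35 - 7*(-1/6))*(1 - 5)**2 = 17 + (35 + 7/6)*(-4)**2 = 17 + (217/6)*16 = 17 + 1736/3 = 1787/3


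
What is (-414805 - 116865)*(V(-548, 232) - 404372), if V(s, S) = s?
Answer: 215283816400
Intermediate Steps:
(-414805 - 116865)*(V(-548, 232) - 404372) = (-414805 - 116865)*(-548 - 404372) = -531670*(-404920) = 215283816400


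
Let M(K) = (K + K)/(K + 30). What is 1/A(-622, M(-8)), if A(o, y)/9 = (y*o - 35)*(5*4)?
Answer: 11/826380 ≈ 1.3311e-5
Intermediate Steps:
M(K) = 2*K/(30 + K) (M(K) = (2*K)/(30 + K) = 2*K/(30 + K))
A(o, y) = -6300 + 180*o*y (A(o, y) = 9*((y*o - 35)*(5*4)) = 9*((o*y - 35)*20) = 9*((-35 + o*y)*20) = 9*(-700 + 20*o*y) = -6300 + 180*o*y)
1/A(-622, M(-8)) = 1/(-6300 + 180*(-622)*(2*(-8)/(30 - 8))) = 1/(-6300 + 180*(-622)*(2*(-8)/22)) = 1/(-6300 + 180*(-622)*(2*(-8)*(1/22))) = 1/(-6300 + 180*(-622)*(-8/11)) = 1/(-6300 + 895680/11) = 1/(826380/11) = 11/826380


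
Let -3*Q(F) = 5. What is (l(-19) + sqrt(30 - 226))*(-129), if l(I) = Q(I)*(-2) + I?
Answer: 2021 - 1806*I ≈ 2021.0 - 1806.0*I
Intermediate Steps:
Q(F) = -5/3 (Q(F) = -1/3*5 = -5/3)
l(I) = 10/3 + I (l(I) = -5/3*(-2) + I = 10/3 + I)
(l(-19) + sqrt(30 - 226))*(-129) = ((10/3 - 19) + sqrt(30 - 226))*(-129) = (-47/3 + sqrt(-196))*(-129) = (-47/3 + 14*I)*(-129) = 2021 - 1806*I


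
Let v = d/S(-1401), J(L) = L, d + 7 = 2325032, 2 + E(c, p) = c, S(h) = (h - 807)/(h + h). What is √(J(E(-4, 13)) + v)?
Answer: √24973042741/92 ≈ 1717.7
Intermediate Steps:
S(h) = (-807 + h)/(2*h) (S(h) = (-807 + h)/((2*h)) = (-807 + h)*(1/(2*h)) = (-807 + h)/(2*h))
E(c, p) = -2 + c
d = 2325025 (d = -7 + 2325032 = 2325025)
v = 1085786675/368 (v = 2325025/(((½)*(-807 - 1401)/(-1401))) = 2325025/(((½)*(-1/1401)*(-2208))) = 2325025/(368/467) = 2325025*(467/368) = 1085786675/368 ≈ 2.9505e+6)
√(J(E(-4, 13)) + v) = √((-2 - 4) + 1085786675/368) = √(-6 + 1085786675/368) = √(1085784467/368) = √24973042741/92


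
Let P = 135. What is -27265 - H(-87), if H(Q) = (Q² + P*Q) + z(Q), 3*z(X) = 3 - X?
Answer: -23119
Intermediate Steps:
z(X) = 1 - X/3 (z(X) = (3 - X)/3 = 1 - X/3)
H(Q) = 1 + Q² + 404*Q/3 (H(Q) = (Q² + 135*Q) + (1 - Q/3) = 1 + Q² + 404*Q/3)
-27265 - H(-87) = -27265 - (1 + (-87)² + (404/3)*(-87)) = -27265 - (1 + 7569 - 11716) = -27265 - 1*(-4146) = -27265 + 4146 = -23119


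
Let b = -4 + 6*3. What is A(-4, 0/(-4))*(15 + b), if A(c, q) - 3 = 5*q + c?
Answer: -29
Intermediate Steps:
b = 14 (b = -4 + 18 = 14)
A(c, q) = 3 + c + 5*q (A(c, q) = 3 + (5*q + c) = 3 + (c + 5*q) = 3 + c + 5*q)
A(-4, 0/(-4))*(15 + b) = (3 - 4 + 5*(0/(-4)))*(15 + 14) = (3 - 4 + 5*(0*(-¼)))*29 = (3 - 4 + 5*0)*29 = (3 - 4 + 0)*29 = -1*29 = -29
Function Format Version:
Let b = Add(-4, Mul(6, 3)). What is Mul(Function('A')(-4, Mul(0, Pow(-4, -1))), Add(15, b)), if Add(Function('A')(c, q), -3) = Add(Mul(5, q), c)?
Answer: -29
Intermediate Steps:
b = 14 (b = Add(-4, 18) = 14)
Function('A')(c, q) = Add(3, c, Mul(5, q)) (Function('A')(c, q) = Add(3, Add(Mul(5, q), c)) = Add(3, Add(c, Mul(5, q))) = Add(3, c, Mul(5, q)))
Mul(Function('A')(-4, Mul(0, Pow(-4, -1))), Add(15, b)) = Mul(Add(3, -4, Mul(5, Mul(0, Pow(-4, -1)))), Add(15, 14)) = Mul(Add(3, -4, Mul(5, Mul(0, Rational(-1, 4)))), 29) = Mul(Add(3, -4, Mul(5, 0)), 29) = Mul(Add(3, -4, 0), 29) = Mul(-1, 29) = -29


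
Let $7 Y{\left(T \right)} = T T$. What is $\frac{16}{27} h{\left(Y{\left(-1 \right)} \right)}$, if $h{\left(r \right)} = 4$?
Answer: $\frac{64}{27} \approx 2.3704$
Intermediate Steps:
$Y{\left(T \right)} = \frac{T^{2}}{7}$ ($Y{\left(T \right)} = \frac{T T}{7} = \frac{T^{2}}{7}$)
$\frac{16}{27} h{\left(Y{\left(-1 \right)} \right)} = \frac{16}{27} \cdot 4 = \frac{64}{27}$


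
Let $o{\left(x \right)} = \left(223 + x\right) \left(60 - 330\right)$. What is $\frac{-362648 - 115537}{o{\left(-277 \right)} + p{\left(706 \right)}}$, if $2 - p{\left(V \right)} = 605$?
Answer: $- \frac{159395}{4659} \approx -34.212$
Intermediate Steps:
$p{\left(V \right)} = -603$ ($p{\left(V \right)} = 2 - 605 = -603$)
$o{\left(x \right)} = -60210 - 270 x$ ($o{\left(x \right)} = \left(223 + x\right) \left(-270\right) = -60210 - 270 x$)
$\frac{-362648 - 115537}{o{\left(-277 \right)} + p{\left(706 \right)}} = \frac{-362648 - 115537}{\left(-60210 - -74790\right) - 603} = - \frac{478185}{\left(-60210 + 74790\right) - 603} = - \frac{478185}{14580 - 603} = - \frac{478185}{13977} = \left(-478185\right) \frac{1}{13977} = - \frac{159395}{4659}$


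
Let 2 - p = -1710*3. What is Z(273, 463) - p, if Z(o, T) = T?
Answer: -4669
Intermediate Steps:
p = 5132 (p = 2 - (-1710)*3 = 2 - 1*(-5130) = 2 + 5130 = 5132)
Z(273, 463) - p = 463 - 1*5132 = 463 - 5132 = -4669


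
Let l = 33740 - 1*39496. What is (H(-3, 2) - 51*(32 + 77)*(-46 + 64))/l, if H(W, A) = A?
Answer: 25015/1439 ≈ 17.384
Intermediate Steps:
l = -5756 (l = 33740 - 39496 = -5756)
(H(-3, 2) - 51*(32 + 77)*(-46 + 64))/l = (2 - 51*(32 + 77)*(-46 + 64))/(-5756) = (2 - 5559*18)*(-1/5756) = (2 - 51*1962)*(-1/5756) = (2 - 100062)*(-1/5756) = -100060*(-1/5756) = 25015/1439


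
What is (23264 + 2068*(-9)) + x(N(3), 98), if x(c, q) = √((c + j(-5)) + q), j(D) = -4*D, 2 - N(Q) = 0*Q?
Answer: 4652 + 2*√30 ≈ 4663.0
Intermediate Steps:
N(Q) = 2 (N(Q) = 2 - 0*Q = 2 - 1*0 = 2 + 0 = 2)
x(c, q) = √(20 + c + q) (x(c, q) = √((c - 4*(-5)) + q) = √((c + 20) + q) = √((20 + c) + q) = √(20 + c + q))
(23264 + 2068*(-9)) + x(N(3), 98) = (23264 + 2068*(-9)) + √(20 + 2 + 98) = (23264 - 18612) + √120 = 4652 + 2*√30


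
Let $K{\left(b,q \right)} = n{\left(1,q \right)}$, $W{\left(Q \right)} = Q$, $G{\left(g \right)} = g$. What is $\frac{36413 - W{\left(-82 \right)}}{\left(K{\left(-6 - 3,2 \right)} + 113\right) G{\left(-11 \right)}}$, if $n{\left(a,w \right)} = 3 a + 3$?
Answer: $- \frac{36495}{1309} \approx -27.88$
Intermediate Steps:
$n{\left(a,w \right)} = 3 + 3 a$
$K{\left(b,q \right)} = 6$ ($K{\left(b,q \right)} = 3 + 3 \cdot 1 = 3 + 3 = 6$)
$\frac{36413 - W{\left(-82 \right)}}{\left(K{\left(-6 - 3,2 \right)} + 113\right) G{\left(-11 \right)}} = \frac{36413 - -82}{\left(6 + 113\right) \left(-11\right)} = \frac{36413 + 82}{119 \left(-11\right)} = \frac{36495}{-1309} = 36495 \left(- \frac{1}{1309}\right) = - \frac{36495}{1309}$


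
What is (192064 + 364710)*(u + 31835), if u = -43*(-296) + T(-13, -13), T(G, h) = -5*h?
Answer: 24847710072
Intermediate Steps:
u = 12793 (u = -43*(-296) - 5*(-13) = 12728 + 65 = 12793)
(192064 + 364710)*(u + 31835) = (192064 + 364710)*(12793 + 31835) = 556774*44628 = 24847710072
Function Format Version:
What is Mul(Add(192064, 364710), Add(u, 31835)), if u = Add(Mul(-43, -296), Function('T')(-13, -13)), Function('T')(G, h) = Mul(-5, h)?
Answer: 24847710072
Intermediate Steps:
u = 12793 (u = Add(Mul(-43, -296), Mul(-5, -13)) = Add(12728, 65) = 12793)
Mul(Add(192064, 364710), Add(u, 31835)) = Mul(Add(192064, 364710), Add(12793, 31835)) = Mul(556774, 44628) = 24847710072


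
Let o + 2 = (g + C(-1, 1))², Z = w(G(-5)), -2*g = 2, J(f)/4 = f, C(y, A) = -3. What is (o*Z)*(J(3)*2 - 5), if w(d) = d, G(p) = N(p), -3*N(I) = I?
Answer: 1330/3 ≈ 443.33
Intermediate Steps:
N(I) = -I/3
J(f) = 4*f
G(p) = -p/3
g = -1 (g = -½*2 = -1)
Z = 5/3 (Z = -⅓*(-5) = 5/3 ≈ 1.6667)
o = 14 (o = -2 + (-1 - 3)² = -2 + (-4)² = -2 + 16 = 14)
(o*Z)*(J(3)*2 - 5) = (14*(5/3))*((4*3)*2 - 5) = 70*(12*2 - 5)/3 = 70*(24 - 5)/3 = (70/3)*19 = 1330/3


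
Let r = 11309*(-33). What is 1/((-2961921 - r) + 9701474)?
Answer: 1/7112750 ≈ 1.4059e-7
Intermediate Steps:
r = -373197
1/((-2961921 - r) + 9701474) = 1/((-2961921 - 1*(-373197)) + 9701474) = 1/((-2961921 + 373197) + 9701474) = 1/(-2588724 + 9701474) = 1/7112750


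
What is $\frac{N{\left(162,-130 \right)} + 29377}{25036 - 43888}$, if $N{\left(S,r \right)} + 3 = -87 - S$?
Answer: $- \frac{29125}{18852} \approx -1.5449$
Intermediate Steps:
$N{\left(S,r \right)} = -90 - S$ ($N{\left(S,r \right)} = -3 - \left(87 + S\right) = -90 - S$)
$\frac{N{\left(162,-130 \right)} + 29377}{25036 - 43888} = \frac{\left(-90 - 162\right) + 29377}{25036 - 43888} = \frac{\left(-90 - 162\right) + 29377}{-18852} = \left(-252 + 29377\right) \left(- \frac{1}{18852}\right) = 29125 \left(- \frac{1}{18852}\right) = - \frac{29125}{18852}$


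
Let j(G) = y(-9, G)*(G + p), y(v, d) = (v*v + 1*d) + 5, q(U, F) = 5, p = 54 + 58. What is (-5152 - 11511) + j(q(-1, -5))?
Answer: -6016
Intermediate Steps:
p = 112
y(v, d) = 5 + d + v**2 (y(v, d) = (v**2 + d) + 5 = (d + v**2) + 5 = 5 + d + v**2)
j(G) = (86 + G)*(112 + G) (j(G) = (5 + G + (-9)**2)*(G + 112) = (5 + G + 81)*(112 + G) = (86 + G)*(112 + G))
(-5152 - 11511) + j(q(-1, -5)) = (-5152 - 11511) + (86 + 5)*(112 + 5) = -16663 + 91*117 = -16663 + 10647 = -6016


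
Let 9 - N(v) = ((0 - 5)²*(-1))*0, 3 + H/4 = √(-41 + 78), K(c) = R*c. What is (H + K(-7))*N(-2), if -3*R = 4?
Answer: -24 + 36*√37 ≈ 194.98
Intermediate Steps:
R = -4/3 (R = -⅓*4 = -4/3 ≈ -1.3333)
K(c) = -4*c/3
H = -12 + 4*√37 (H = -12 + 4*√(-41 + 78) = -12 + 4*√37 ≈ 12.331)
N(v) = 9 (N(v) = 9 - (0 - 5)²*(-1)*0 = 9 - (-5)²*(-1)*0 = 9 - 25*(-1)*0 = 9 - (-25)*0 = 9 - 1*0 = 9 + 0 = 9)
(H + K(-7))*N(-2) = ((-12 + 4*√37) - 4/3*(-7))*9 = ((-12 + 4*√37) + 28/3)*9 = (-8/3 + 4*√37)*9 = -24 + 36*√37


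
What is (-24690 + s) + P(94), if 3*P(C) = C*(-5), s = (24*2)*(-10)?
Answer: -75980/3 ≈ -25327.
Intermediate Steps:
s = -480 (s = 48*(-10) = -480)
P(C) = -5*C/3 (P(C) = (C*(-5))/3 = (-5*C)/3 = -5*C/3)
(-24690 + s) + P(94) = (-24690 - 480) - 5/3*94 = -25170 - 470/3 = -75980/3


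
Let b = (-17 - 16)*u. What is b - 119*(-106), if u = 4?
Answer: 12482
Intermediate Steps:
b = -132 (b = (-17 - 16)*4 = -33*4 = -132)
b - 119*(-106) = -132 - 119*(-106) = -132 + 12614 = 12482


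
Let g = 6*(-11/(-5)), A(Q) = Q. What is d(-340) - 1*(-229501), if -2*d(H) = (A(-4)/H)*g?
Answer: 97537892/425 ≈ 2.2950e+5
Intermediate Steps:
g = 66/5 (g = 6*(-11*(-⅕)) = 6*(11/5) = 66/5 ≈ 13.200)
d(H) = 132/(5*H) (d(H) = -(-4/H)*66/(2*5) = -(-132)/(5*H) = 132/(5*H))
d(-340) - 1*(-229501) = (132/5)/(-340) - 1*(-229501) = (132/5)*(-1/340) + 229501 = -33/425 + 229501 = 97537892/425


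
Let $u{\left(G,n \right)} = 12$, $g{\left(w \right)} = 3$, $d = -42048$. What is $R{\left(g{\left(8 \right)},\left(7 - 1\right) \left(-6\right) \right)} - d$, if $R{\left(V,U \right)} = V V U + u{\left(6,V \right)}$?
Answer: $41736$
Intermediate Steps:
$R{\left(V,U \right)} = 12 + U V^{2}$ ($R{\left(V,U \right)} = V V U + 12 = V^{2} U + 12 = U V^{2} + 12 = 12 + U V^{2}$)
$R{\left(g{\left(8 \right)},\left(7 - 1\right) \left(-6\right) \right)} - d = \left(12 + \left(7 - 1\right) \left(-6\right) 3^{2}\right) - -42048 = \left(12 + 6 \left(-6\right) 9\right) + 42048 = \left(12 - 324\right) + 42048 = -312 + 42048 = 41736$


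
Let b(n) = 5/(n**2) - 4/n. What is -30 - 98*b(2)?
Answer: 87/2 ≈ 43.500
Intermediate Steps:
b(n) = -4/n + 5/n**2 (b(n) = 5/n**2 - 4/n = -4/n + 5/n**2)
-30 - 98*b(2) = -30 - 98*(5 - 4*2)/2**2 = -30 - 49*(5 - 8)/2 = -30 - 49*(-3)/2 = -30 - 98*(-3/4) = -30 + 147/2 = 87/2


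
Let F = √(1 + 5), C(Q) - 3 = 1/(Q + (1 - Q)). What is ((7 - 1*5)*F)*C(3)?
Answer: 8*√6 ≈ 19.596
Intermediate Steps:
C(Q) = 4 (C(Q) = 3 + 1/(Q + (1 - Q)) = 3 + 1/1 = 3 + 1 = 4)
F = √6 ≈ 2.4495
((7 - 1*5)*F)*C(3) = ((7 - 1*5)*√6)*4 = ((7 - 5)*√6)*4 = (2*√6)*4 = 8*√6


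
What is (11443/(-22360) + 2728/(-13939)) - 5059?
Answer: -1576989588417/311676040 ≈ -5059.7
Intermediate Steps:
(11443/(-22360) + 2728/(-13939)) - 5059 = (11443*(-1/22360) + 2728*(-1/13939)) - 5059 = (-11443/22360 - 2728/13939) - 5059 = -220502057/311676040 - 5059 = -1576989588417/311676040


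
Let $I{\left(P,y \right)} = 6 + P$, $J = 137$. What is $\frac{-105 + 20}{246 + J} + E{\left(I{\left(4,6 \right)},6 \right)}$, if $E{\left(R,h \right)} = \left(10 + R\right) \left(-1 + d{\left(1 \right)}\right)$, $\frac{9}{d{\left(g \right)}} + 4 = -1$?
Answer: $- \frac{21533}{383} \approx -56.222$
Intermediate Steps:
$d{\left(g \right)} = - \frac{9}{5}$ ($d{\left(g \right)} = \frac{9}{-4 - 1} = \frac{9}{-5} = 9 \left(- \frac{1}{5}\right) = - \frac{9}{5}$)
$E{\left(R,h \right)} = -28 - \frac{14 R}{5}$ ($E{\left(R,h \right)} = \left(10 + R\right) \left(-1 - \frac{9}{5}\right) = \left(10 + R\right) \left(- \frac{14}{5}\right) = -28 - \frac{14 R}{5}$)
$\frac{-105 + 20}{246 + J} + E{\left(I{\left(4,6 \right)},6 \right)} = \frac{-105 + 20}{246 + 137} - \left(28 + \frac{14 \left(6 + 4\right)}{5}\right) = - \frac{85}{383} - 56 = - \frac{21533}{383}$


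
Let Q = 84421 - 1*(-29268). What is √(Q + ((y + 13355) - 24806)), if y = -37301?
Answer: √64937 ≈ 254.83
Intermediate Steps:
Q = 113689 (Q = 84421 + 29268 = 113689)
√(Q + ((y + 13355) - 24806)) = √(113689 + ((-37301 + 13355) - 24806)) = √(113689 + (-23946 - 24806)) = √(113689 - 48752) = √64937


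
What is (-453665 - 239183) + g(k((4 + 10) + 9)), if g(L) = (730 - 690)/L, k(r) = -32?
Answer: -2771397/4 ≈ -6.9285e+5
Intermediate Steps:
g(L) = 40/L
(-453665 - 239183) + g(k((4 + 10) + 9)) = (-453665 - 239183) + 40/(-32) = -692848 + 40*(-1/32) = -692848 - 5/4 = -2771397/4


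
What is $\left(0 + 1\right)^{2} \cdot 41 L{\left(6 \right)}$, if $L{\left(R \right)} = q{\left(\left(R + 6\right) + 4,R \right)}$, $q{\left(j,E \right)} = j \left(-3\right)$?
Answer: $-1968$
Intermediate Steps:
$q{\left(j,E \right)} = - 3 j$
$L{\left(R \right)} = -30 - 3 R$ ($L{\left(R \right)} = - 3 \left(\left(R + 6\right) + 4\right) = - 3 \left(\left(6 + R\right) + 4\right) = - 3 \left(10 + R\right) = -30 - 3 R$)
$\left(0 + 1\right)^{2} \cdot 41 L{\left(6 \right)} = \left(0 + 1\right)^{2} \cdot 41 \left(-30 - 18\right) = 1^{2} \cdot 41 \left(-30 - 18\right) = 1 \cdot 41 \left(-48\right) = 41 \left(-48\right) = -1968$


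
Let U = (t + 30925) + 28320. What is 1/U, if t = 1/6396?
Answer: 6396/378931021 ≈ 1.6879e-5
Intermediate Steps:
t = 1/6396 ≈ 0.00015635
U = 378931021/6396 (U = (1/6396 + 30925) + 28320 = 197796301/6396 + 28320 = 378931021/6396 ≈ 59245.)
1/U = 1/(378931021/6396) = 6396/378931021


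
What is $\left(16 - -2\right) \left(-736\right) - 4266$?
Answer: $-17514$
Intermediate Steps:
$\left(16 - -2\right) \left(-736\right) - 4266 = \left(16 + 2\right) \left(-736\right) - 4266 = 18 \left(-736\right) - 4266 = -13248 - 4266 = -17514$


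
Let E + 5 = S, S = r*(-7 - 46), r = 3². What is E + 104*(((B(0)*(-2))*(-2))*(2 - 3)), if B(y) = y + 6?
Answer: -2978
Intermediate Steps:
B(y) = 6 + y
r = 9
S = -477 (S = 9*(-7 - 46) = 9*(-53) = -477)
E = -482 (E = -5 - 477 = -482)
E + 104*(((B(0)*(-2))*(-2))*(2 - 3)) = -482 + 104*((((6 + 0)*(-2))*(-2))*(2 - 3)) = -482 + 104*(((6*(-2))*(-2))*(-1)) = -482 + 104*(-12*(-2)*(-1)) = -482 + 104*(24*(-1)) = -482 + 104*(-24) = -482 - 2496 = -2978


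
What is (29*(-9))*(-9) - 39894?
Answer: -37545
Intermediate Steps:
(29*(-9))*(-9) - 39894 = -261*(-9) - 39894 = 2349 - 39894 = -37545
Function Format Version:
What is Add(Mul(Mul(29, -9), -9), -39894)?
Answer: -37545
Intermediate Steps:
Add(Mul(Mul(29, -9), -9), -39894) = Add(Mul(-261, -9), -39894) = Add(2349, -39894) = -37545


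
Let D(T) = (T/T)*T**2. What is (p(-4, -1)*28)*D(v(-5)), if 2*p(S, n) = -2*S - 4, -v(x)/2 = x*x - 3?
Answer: 108416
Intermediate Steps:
v(x) = 6 - 2*x**2 (v(x) = -2*(x*x - 3) = -2*(x**2 - 3) = -2*(-3 + x**2) = 6 - 2*x**2)
p(S, n) = -2 - S (p(S, n) = (-2*S - 4)/2 = (-4 - 2*S)/2 = -2 - S)
D(T) = T**2 (D(T) = 1*T**2 = T**2)
(p(-4, -1)*28)*D(v(-5)) = ((-2 - 1*(-4))*28)*(6 - 2*(-5)**2)**2 = ((-2 + 4)*28)*(6 - 2*25)**2 = (2*28)*(6 - 50)**2 = 56*(-44)**2 = 56*1936 = 108416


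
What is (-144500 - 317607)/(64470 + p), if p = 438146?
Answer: -462107/502616 ≈ -0.91940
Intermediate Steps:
(-144500 - 317607)/(64470 + p) = (-144500 - 317607)/(64470 + 438146) = -462107/502616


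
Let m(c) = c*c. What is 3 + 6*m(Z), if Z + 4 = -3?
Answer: 297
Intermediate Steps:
Z = -7 (Z = -4 - 3 = -7)
m(c) = c²
3 + 6*m(Z) = 3 + 6*(-7)² = 3 + 6*49 = 3 + 294 = 297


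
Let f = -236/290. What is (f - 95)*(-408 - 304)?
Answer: 9891816/145 ≈ 68219.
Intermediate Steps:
f = -118/145 (f = -236*1/290 = -118/145 ≈ -0.81379)
(f - 95)*(-408 - 304) = (-118/145 - 95)*(-408 - 304) = -13893/145*(-712) = 9891816/145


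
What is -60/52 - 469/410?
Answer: -12247/5330 ≈ -2.2977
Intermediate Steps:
-60/52 - 469/410 = -60*1/52 - 469*1/410 = -15/13 - 469/410 = -12247/5330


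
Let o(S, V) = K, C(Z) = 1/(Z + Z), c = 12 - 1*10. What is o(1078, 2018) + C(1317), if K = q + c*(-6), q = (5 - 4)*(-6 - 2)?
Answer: -52679/2634 ≈ -20.000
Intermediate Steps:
c = 2 (c = 12 - 10 = 2)
q = -8 (q = 1*(-8) = -8)
C(Z) = 1/(2*Z)
K = -20 (K = -8 + 2*(-6) = -8 - 12 = -20)
o(S, V) = -20
o(1078, 2018) + C(1317) = -20 + (½)/1317 = -20 + (½)*(1/1317) = -20 + 1/2634 = -52679/2634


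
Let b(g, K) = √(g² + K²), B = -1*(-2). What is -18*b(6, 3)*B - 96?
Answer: -96 - 108*√5 ≈ -337.50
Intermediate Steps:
B = 2
b(g, K) = √(K² + g²)
-18*b(6, 3)*B - 96 = -18*√(3² + 6²)*2 - 96 = -18*√(9 + 36)*2 - 96 = -18*√45*2 - 96 = -18*3*√5*2 - 96 = -108*√5 - 96 = -96 - 108*√5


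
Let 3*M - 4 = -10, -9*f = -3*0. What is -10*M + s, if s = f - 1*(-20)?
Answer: 40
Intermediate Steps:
f = 0 (f = -(-1)*0/3 = -⅑*0 = 0)
s = 20 (s = 0 - 1*(-20) = 0 + 20 = 20)
M = -2 (M = 4/3 + (⅓)*(-10) = 4/3 - 10/3 = -2)
-10*M + s = -10*(-2) + 20 = 20 + 20 = 40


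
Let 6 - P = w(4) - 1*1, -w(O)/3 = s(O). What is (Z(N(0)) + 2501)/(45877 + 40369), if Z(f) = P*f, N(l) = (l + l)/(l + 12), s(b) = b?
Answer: 2501/86246 ≈ 0.028998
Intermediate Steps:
w(O) = -3*O
N(l) = 2*l/(12 + l) (N(l) = (2*l)/(12 + l) = 2*l/(12 + l))
P = 19 (P = 6 - (-3*4 - 1*1) = 6 - (-12 - 1) = 6 - 1*(-13) = 6 + 13 = 19)
Z(f) = 19*f
(Z(N(0)) + 2501)/(45877 + 40369) = (19*(2*0/(12 + 0)) + 2501)/(45877 + 40369) = (19*(2*0/12) + 2501)/86246 = (19*(2*0*(1/12)) + 2501)*(1/86246) = (19*0 + 2501)*(1/86246) = (0 + 2501)*(1/86246) = 2501*(1/86246) = 2501/86246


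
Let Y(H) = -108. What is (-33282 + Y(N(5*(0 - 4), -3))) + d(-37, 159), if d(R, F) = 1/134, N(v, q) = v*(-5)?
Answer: -4474259/134 ≈ -33390.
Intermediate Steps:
N(v, q) = -5*v
d(R, F) = 1/134
(-33282 + Y(N(5*(0 - 4), -3))) + d(-37, 159) = (-33282 - 108) + 1/134 = -33390 + 1/134 = -4474259/134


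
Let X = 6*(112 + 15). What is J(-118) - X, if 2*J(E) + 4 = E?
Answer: -823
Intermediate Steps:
X = 762 (X = 6*127 = 762)
J(E) = -2 + E/2
J(-118) - X = (-2 + (½)*(-118)) - 1*762 = (-2 - 59) - 762 = -61 - 762 = -823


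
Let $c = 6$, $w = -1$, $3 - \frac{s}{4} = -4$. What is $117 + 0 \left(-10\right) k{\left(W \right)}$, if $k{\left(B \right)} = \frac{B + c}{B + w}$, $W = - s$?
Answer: $117$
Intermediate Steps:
$s = 28$ ($s = 12 - -16 = 12 + 16 = 28$)
$W = -28$ ($W = \left(-1\right) 28 = -28$)
$k{\left(B \right)} = \frac{6 + B}{-1 + B}$ ($k{\left(B \right)} = \frac{B + 6}{B - 1} = \frac{6 + B}{-1 + B}$)
$117 + 0 \left(-10\right) k{\left(W \right)} = 117 + 0 \left(-10\right) \frac{6 - 28}{-1 - 28} = 117 + 0 \frac{1}{-29} \left(-22\right) = 117 + 0 \left(\left(- \frac{1}{29}\right) \left(-22\right)\right) = 117 + 0 \cdot \frac{22}{29} = 117 + 0 = 117$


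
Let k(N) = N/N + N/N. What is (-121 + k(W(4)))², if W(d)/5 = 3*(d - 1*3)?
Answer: 14161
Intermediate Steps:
W(d) = -45 + 15*d (W(d) = 5*(3*(d - 1*3)) = 5*(3*(d - 3)) = 5*(3*(-3 + d)) = 5*(-9 + 3*d) = -45 + 15*d)
k(N) = 2 (k(N) = 1 + 1 = 2)
(-121 + k(W(4)))² = (-121 + 2)² = (-119)² = 14161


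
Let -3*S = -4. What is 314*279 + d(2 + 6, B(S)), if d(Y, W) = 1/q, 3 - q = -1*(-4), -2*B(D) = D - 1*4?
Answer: 87605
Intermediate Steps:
S = 4/3 (S = -1/3*(-4) = 4/3 ≈ 1.3333)
B(D) = 2 - D/2 (B(D) = -(D - 1*4)/2 = -(D - 4)/2 = -(-4 + D)/2 = 2 - D/2)
q = -1 (q = 3 - (-1)*(-4) = 3 - 1*4 = 3 - 4 = -1)
d(Y, W) = -1 (d(Y, W) = 1/(-1) = -1)
314*279 + d(2 + 6, B(S)) = 314*279 - 1 = 87606 - 1 = 87605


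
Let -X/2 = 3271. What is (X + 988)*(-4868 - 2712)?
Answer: 42099320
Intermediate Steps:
X = -6542 (X = -2*3271 = -6542)
(X + 988)*(-4868 - 2712) = (-6542 + 988)*(-4868 - 2712) = -5554*(-7580) = 42099320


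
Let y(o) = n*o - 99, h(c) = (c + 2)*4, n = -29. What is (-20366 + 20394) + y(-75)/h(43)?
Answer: 593/15 ≈ 39.533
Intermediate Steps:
h(c) = 8 + 4*c (h(c) = (2 + c)*4 = 8 + 4*c)
y(o) = -99 - 29*o (y(o) = -29*o - 99 = -99 - 29*o)
(-20366 + 20394) + y(-75)/h(43) = (-20366 + 20394) + (-99 - 29*(-75))/(8 + 4*43) = 28 + (-99 + 2175)/(8 + 172) = 28 + 2076/180 = 28 + 2076*(1/180) = 28 + 173/15 = 593/15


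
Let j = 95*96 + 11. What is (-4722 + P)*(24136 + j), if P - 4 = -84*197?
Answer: -707456022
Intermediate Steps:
j = 9131 (j = 9120 + 11 = 9131)
P = -16544 (P = 4 - 84*197 = 4 - 16548 = -16544)
(-4722 + P)*(24136 + j) = (-4722 - 16544)*(24136 + 9131) = -21266*33267 = -707456022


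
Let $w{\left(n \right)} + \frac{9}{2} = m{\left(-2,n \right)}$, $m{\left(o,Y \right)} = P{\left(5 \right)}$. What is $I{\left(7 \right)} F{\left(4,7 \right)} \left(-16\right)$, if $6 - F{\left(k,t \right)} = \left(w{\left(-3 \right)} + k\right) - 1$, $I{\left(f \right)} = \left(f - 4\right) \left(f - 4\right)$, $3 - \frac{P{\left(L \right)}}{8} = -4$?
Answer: $6984$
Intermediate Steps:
$P{\left(L \right)} = 56$ ($P{\left(L \right)} = 24 - -32 = 24 + 32 = 56$)
$m{\left(o,Y \right)} = 56$
$I{\left(f \right)} = \left(-4 + f\right)^{2}$ ($I{\left(f \right)} = \left(-4 + f\right) \left(-4 + f\right) = \left(-4 + f\right)^{2}$)
$w{\left(n \right)} = \frac{103}{2}$ ($w{\left(n \right)} = - \frac{9}{2} + 56 = \frac{103}{2}$)
$F{\left(k,t \right)} = - \frac{89}{2} - k$ ($F{\left(k,t \right)} = 6 - \left(\left(\frac{103}{2} + k\right) - 1\right) = 6 - \left(\frac{101}{2} + k\right) = - \frac{89}{2} - k$)
$I{\left(7 \right)} F{\left(4,7 \right)} \left(-16\right) = \left(-4 + 7\right)^{2} \left(- \frac{89}{2} - 4\right) \left(-16\right) = 3^{2} \left(- \frac{89}{2} - 4\right) \left(-16\right) = 9 \left(- \frac{97}{2}\right) \left(-16\right) = \left(- \frac{873}{2}\right) \left(-16\right) = 6984$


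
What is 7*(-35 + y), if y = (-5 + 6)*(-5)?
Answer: -280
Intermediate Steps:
y = -5 (y = 1*(-5) = -5)
7*(-35 + y) = 7*(-35 - 5) = 7*(-40) = -280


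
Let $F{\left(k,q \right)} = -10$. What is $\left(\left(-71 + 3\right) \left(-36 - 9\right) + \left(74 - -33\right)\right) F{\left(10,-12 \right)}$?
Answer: $-31670$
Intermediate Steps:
$\left(\left(-71 + 3\right) \left(-36 - 9\right) + \left(74 - -33\right)\right) F{\left(10,-12 \right)} = \left(\left(-71 + 3\right) \left(-36 - 9\right) + \left(74 - -33\right)\right) \left(-10\right) = \left(\left(-68\right) \left(-45\right) + \left(74 + 33\right)\right) \left(-10\right) = \left(3060 + 107\right) \left(-10\right) = 3167 \left(-10\right) = -31670$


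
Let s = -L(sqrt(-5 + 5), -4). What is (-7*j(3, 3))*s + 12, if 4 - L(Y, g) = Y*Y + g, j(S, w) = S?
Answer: 180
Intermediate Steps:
L(Y, g) = 4 - g - Y**2 (L(Y, g) = 4 - (Y*Y + g) = 4 - (Y**2 + g) = 4 - (g + Y**2) = 4 + (-g - Y**2) = 4 - g - Y**2)
s = -8 (s = -(4 - 1*(-4) - (sqrt(-5 + 5))**2) = -(4 + 4 - (sqrt(0))**2) = -(4 + 4 - 1*0**2) = -(4 + 4 - 1*0) = -(4 + 4 + 0) = -1*8 = -8)
(-7*j(3, 3))*s + 12 = -7*3*(-8) + 12 = -21*(-8) + 12 = 168 + 12 = 180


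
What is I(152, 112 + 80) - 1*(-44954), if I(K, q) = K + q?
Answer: 45298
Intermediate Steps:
I(152, 112 + 80) - 1*(-44954) = (152 + (112 + 80)) - 1*(-44954) = (152 + 192) + 44954 = 344 + 44954 = 45298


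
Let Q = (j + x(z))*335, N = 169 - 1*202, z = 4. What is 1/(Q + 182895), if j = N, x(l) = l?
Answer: 1/173180 ≈ 5.7743e-6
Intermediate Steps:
N = -33 (N = 169 - 202 = -33)
j = -33
Q = -9715 (Q = (-33 + 4)*335 = -29*335 = -9715)
1/(Q + 182895) = 1/(-9715 + 182895) = 1/173180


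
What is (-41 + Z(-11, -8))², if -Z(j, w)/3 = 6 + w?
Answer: 1225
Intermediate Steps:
Z(j, w) = -18 - 3*w (Z(j, w) = -3*(6 + w) = -18 - 3*w)
(-41 + Z(-11, -8))² = (-41 + (-18 - 3*(-8)))² = (-41 + (-18 + 24))² = (-41 + 6)² = (-35)² = 1225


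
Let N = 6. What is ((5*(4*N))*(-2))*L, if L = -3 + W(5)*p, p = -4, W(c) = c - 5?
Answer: 720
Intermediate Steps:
W(c) = -5 + c
L = -3 (L = -3 + (-5 + 5)*(-4) = -3 + 0*(-4) = -3 + 0 = -3)
((5*(4*N))*(-2))*L = ((5*(4*6))*(-2))*(-3) = ((5*24)*(-2))*(-3) = (120*(-2))*(-3) = -240*(-3) = 720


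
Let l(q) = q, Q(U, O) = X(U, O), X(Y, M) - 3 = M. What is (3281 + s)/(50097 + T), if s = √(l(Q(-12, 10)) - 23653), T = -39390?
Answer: 3281/10707 + 2*I*√5910/10707 ≈ 0.30644 + 0.01436*I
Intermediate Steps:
X(Y, M) = 3 + M
Q(U, O) = 3 + O
s = 2*I*√5910 (s = √((3 + 10) - 23653) = √(13 - 23653) = √(-23640) = 2*I*√5910 ≈ 153.75*I)
(3281 + s)/(50097 + T) = (3281 + 2*I*√5910)/(50097 - 39390) = (3281 + 2*I*√5910)/10707 = (3281 + 2*I*√5910)*(1/10707) = 3281/10707 + 2*I*√5910/10707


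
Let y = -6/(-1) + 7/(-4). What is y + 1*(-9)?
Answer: -19/4 ≈ -4.7500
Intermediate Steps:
y = 17/4 (y = -6*(-1) + 7*(-1/4) = 6 - 7/4 = 17/4 ≈ 4.2500)
y + 1*(-9) = 17/4 + 1*(-9) = 17/4 - 9 = -19/4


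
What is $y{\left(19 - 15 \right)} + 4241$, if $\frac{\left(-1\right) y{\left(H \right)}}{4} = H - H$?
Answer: $4241$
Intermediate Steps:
$y{\left(H \right)} = 0$ ($y{\left(H \right)} = - 4 \left(H - H\right) = \left(-4\right) 0 = 0$)
$y{\left(19 - 15 \right)} + 4241 = 0 + 4241 = 4241$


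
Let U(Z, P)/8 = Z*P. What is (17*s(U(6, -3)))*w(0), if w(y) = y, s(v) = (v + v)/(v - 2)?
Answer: 0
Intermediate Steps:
U(Z, P) = 8*P*Z (U(Z, P) = 8*(Z*P) = 8*(P*Z) = 8*P*Z)
s(v) = 2*v/(-2 + v) (s(v) = (2*v)/(-2 + v) = 2*v/(-2 + v))
(17*s(U(6, -3)))*w(0) = (17*(2*(8*(-3)*6)/(-2 + 8*(-3)*6)))*0 = (17*(2*(-144)/(-2 - 144)))*0 = (17*(2*(-144)/(-146)))*0 = (17*(2*(-144)*(-1/146)))*0 = (17*(144/73))*0 = (2448/73)*0 = 0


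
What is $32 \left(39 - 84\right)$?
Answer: $-1440$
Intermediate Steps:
$32 \left(39 - 84\right) = 32 \left(-45\right) = -1440$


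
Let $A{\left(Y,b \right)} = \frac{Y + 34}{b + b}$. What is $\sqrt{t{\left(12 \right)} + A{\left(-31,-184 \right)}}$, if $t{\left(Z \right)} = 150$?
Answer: $\frac{3 \sqrt{141059}}{92} \approx 12.247$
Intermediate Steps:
$A{\left(Y,b \right)} = \frac{34 + Y}{2 b}$
$\sqrt{t{\left(12 \right)} + A{\left(-31,-184 \right)}} = \sqrt{150 + \frac{34 - 31}{2 \left(-184\right)}} = \sqrt{150 + \frac{1}{2} \left(- \frac{1}{184}\right) 3} = \sqrt{150 - \frac{3}{368}} = \sqrt{\frac{55197}{368}} = \frac{3 \sqrt{141059}}{92}$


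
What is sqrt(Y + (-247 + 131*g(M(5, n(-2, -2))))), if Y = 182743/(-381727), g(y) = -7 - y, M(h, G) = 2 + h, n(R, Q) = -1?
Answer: 3*I*sqrt(33700413188890)/381727 ≈ 45.623*I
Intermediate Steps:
Y = -182743/381727 (Y = 182743*(-1/381727) = -182743/381727 ≈ -0.47873)
sqrt(Y + (-247 + 131*g(M(5, n(-2, -2))))) = sqrt(-182743/381727 + (-247 + 131*(-7 - (2 + 5)))) = sqrt(-182743/381727 + (-247 + 131*(-7 - 1*7))) = sqrt(-182743/381727 + (-247 + 131*(-7 - 7))) = sqrt(-182743/381727 + (-247 + 131*(-14))) = sqrt(-182743/381727 + (-247 - 1834)) = sqrt(-182743/381727 - 2081) = sqrt(-794556630/381727) = 3*I*sqrt(33700413188890)/381727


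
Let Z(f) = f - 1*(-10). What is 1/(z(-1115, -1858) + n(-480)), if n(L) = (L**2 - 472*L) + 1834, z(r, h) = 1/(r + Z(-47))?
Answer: 1152/528530687 ≈ 2.1796e-6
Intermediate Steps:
Z(f) = 10 + f (Z(f) = f + 10 = 10 + f)
z(r, h) = 1/(-37 + r) (z(r, h) = 1/(r + (10 - 47)) = 1/(r - 37) = 1/(-37 + r))
n(L) = 1834 + L**2 - 472*L
1/(z(-1115, -1858) + n(-480)) = 1/(1/(-37 - 1115) + (1834 + (-480)**2 - 472*(-480))) = 1/(1/(-1152) + (1834 + 230400 + 226560)) = 1/(-1/1152 + 458794) = 1/(528530687/1152) = 1152/528530687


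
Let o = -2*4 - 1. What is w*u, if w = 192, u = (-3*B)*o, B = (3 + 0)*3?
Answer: 46656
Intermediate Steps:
o = -9 (o = -8 - 1 = -9)
B = 9 (B = 3*3 = 9)
u = 243 (u = -3*9*(-9) = -27*(-9) = 243)
w*u = 192*243 = 46656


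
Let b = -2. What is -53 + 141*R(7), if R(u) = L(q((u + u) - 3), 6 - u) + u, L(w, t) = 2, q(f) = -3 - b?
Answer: 1216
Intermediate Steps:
q(f) = -1 (q(f) = -3 - 1*(-2) = -3 + 2 = -1)
R(u) = 2 + u
-53 + 141*R(7) = -53 + 141*(2 + 7) = -53 + 141*9 = -53 + 1269 = 1216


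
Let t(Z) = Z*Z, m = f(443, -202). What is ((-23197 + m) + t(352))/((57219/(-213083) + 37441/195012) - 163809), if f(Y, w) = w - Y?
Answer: -4157950531603752/6806880102973789 ≈ -0.61085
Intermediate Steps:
m = -645 (m = -202 - 1*443 = -202 - 443 = -645)
t(Z) = Z²
((-23197 + m) + t(352))/((57219/(-213083) + 37441/195012) - 163809) = ((-23197 - 645) + 352²)/((57219/(-213083) + 37441/195012) - 163809) = (-23842 + 123904)/((57219*(-1/213083) + 37441*(1/195012)) - 163809) = 100062/((-57219/213083 + 37441/195012) - 163809) = 100062/(-3180351025/41553741996 - 163809) = 100062/(-6806880102973789/41553741996) = 100062*(-41553741996/6806880102973789) = -4157950531603752/6806880102973789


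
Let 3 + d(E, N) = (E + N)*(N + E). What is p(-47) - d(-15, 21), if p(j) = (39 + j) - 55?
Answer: -96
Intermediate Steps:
d(E, N) = -3 + (E + N)² (d(E, N) = -3 + (E + N)*(N + E) = -3 + (E + N)*(E + N) = -3 + (E + N)²)
p(j) = -16 + j
p(-47) - d(-15, 21) = (-16 - 47) - (-3 + (-15 + 21)²) = -63 - (-3 + 6²) = -63 - (-3 + 36) = -63 - 1*33 = -63 - 33 = -96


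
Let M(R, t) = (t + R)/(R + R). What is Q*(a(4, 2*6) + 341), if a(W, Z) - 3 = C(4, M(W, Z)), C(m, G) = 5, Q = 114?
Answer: 39786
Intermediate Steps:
M(R, t) = (R + t)/(2*R) (M(R, t) = (R + t)/((2*R)) = (R + t)*(1/(2*R)) = (R + t)/(2*R))
a(W, Z) = 8 (a(W, Z) = 3 + 5 = 8)
Q*(a(4, 2*6) + 341) = 114*(8 + 341) = 114*349 = 39786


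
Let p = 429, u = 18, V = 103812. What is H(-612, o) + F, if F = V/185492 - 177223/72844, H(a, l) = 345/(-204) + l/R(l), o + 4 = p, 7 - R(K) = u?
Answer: -6664402450346/157921257461 ≈ -42.201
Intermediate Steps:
R(K) = -11 (R(K) = 7 - 1*18 = 7 - 18 = -11)
o = 425 (o = -4 + 429 = 425)
H(a, l) = -115/68 - l/11 (H(a, l) = 345/(-204) + l/(-11) = 345*(-1/204) + l*(-1/11) = -115/68 - l/11)
F = -6327841847/3377994812 (F = 103812/185492 - 177223/72844 = 103812*(1/185492) - 177223*1/72844 = 25953/46373 - 177223/72844 = -6327841847/3377994812 ≈ -1.8733)
H(-612, o) + F = (-115/68 - 1/11*425) - 6327841847/3377994812 = (-115/68 - 425/11) - 6327841847/3377994812 = -30165/748 - 6327841847/3377994812 = -6664402450346/157921257461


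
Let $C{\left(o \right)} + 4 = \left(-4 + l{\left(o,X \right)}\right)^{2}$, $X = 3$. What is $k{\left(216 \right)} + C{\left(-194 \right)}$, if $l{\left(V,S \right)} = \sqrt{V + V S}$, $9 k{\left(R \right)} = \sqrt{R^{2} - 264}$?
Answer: $-764 + \frac{2 \sqrt{11598}}{9} - 16 i \sqrt{194} \approx -740.07 - 222.85 i$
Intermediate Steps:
$k{\left(R \right)} = \frac{\sqrt{-264 + R^{2}}}{9}$ ($k{\left(R \right)} = \frac{\sqrt{R^{2} - 264}}{9} = \frac{\sqrt{-264 + R^{2}}}{9}$)
$l{\left(V,S \right)} = \sqrt{V + S V}$
$C{\left(o \right)} = -4 + \left(-4 + 2 \sqrt{o}\right)^{2}$ ($C{\left(o \right)} = -4 + \left(-4 + \sqrt{o \left(1 + 3\right)}\right)^{2} = -4 + \left(-4 + \sqrt{o 4}\right)^{2} = -4 + \left(-4 + \sqrt{4 o}\right)^{2} = -4 + \left(-4 + 2 \sqrt{o}\right)^{2}$)
$k{\left(216 \right)} + C{\left(-194 \right)} = \frac{\sqrt{-264 + 216^{2}}}{9} - \left(4 - 4 \left(-2 + \sqrt{-194}\right)^{2}\right) = \frac{\sqrt{-264 + 46656}}{9} - \left(4 - 4 \left(-2 + i \sqrt{194}\right)^{2}\right) = \frac{\sqrt{46392}}{9} - \left(4 - 4 \left(-2 + i \sqrt{194}\right)^{2}\right) = \frac{2 \sqrt{11598}}{9} - \left(4 - 4 \left(-2 + i \sqrt{194}\right)^{2}\right) = -4 + 4 \left(-2 + i \sqrt{194}\right)^{2} + \frac{2 \sqrt{11598}}{9}$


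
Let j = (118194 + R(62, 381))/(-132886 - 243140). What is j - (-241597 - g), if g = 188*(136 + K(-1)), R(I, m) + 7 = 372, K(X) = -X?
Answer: 14361651517/53718 ≈ 2.6735e+5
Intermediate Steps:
R(I, m) = 365 (R(I, m) = -7 + 372 = 365)
j = -16937/53718 (j = (118194 + 365)/(-132886 - 243140) = 118559/(-376026) = 118559*(-1/376026) = -16937/53718 ≈ -0.31529)
g = 25756 (g = 188*(136 - 1*(-1)) = 188*(136 + 1) = 188*137 = 25756)
j - (-241597 - g) = -16937/53718 - (-241597 - 1*25756) = -16937/53718 - (-241597 - 25756) = -16937/53718 - 1*(-267353) = -16937/53718 + 267353 = 14361651517/53718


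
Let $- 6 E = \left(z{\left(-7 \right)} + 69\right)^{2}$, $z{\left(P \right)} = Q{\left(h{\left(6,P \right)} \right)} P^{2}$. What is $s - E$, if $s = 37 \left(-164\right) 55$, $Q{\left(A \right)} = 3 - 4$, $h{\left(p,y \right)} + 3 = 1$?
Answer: $- \frac{1001020}{3} \approx -3.3367 \cdot 10^{5}$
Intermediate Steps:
$h{\left(p,y \right)} = -2$ ($h{\left(p,y \right)} = -3 + 1 = -2$)
$Q{\left(A \right)} = -1$
$z{\left(P \right)} = - P^{2}$
$s = -333740$ ($s = \left(-6068\right) 55 = -333740$)
$E = - \frac{200}{3}$ ($E = - \frac{\left(- \left(-7\right)^{2} + 69\right)^{2}}{6} = - \frac{\left(\left(-1\right) 49 + 69\right)^{2}}{6} = - \frac{\left(-49 + 69\right)^{2}}{6} = - \frac{20^{2}}{6} = \left(- \frac{1}{6}\right) 400 = - \frac{200}{3} \approx -66.667$)
$s - E = -333740 - - \frac{200}{3} = -333740 + \frac{200}{3} = - \frac{1001020}{3}$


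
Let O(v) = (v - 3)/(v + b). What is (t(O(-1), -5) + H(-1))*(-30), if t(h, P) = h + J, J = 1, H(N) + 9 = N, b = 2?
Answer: 390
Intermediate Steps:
H(N) = -9 + N
O(v) = (-3 + v)/(2 + v) (O(v) = (v - 3)/(v + 2) = (-3 + v)/(2 + v))
t(h, P) = 1 + h (t(h, P) = h + 1 = 1 + h)
(t(O(-1), -5) + H(-1))*(-30) = ((1 + (-3 - 1)/(2 - 1)) + (-9 - 1))*(-30) = ((1 - 4/1) - 10)*(-30) = ((1 + 1*(-4)) - 10)*(-30) = ((1 - 4) - 10)*(-30) = (-3 - 10)*(-30) = -13*(-30) = 390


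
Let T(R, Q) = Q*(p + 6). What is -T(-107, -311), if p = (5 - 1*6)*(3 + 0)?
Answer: 933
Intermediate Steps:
p = -3 (p = (5 - 6)*3 = -1*3 = -3)
T(R, Q) = 3*Q (T(R, Q) = Q*(-3 + 6) = Q*3 = 3*Q)
-T(-107, -311) = -3*(-311) = -1*(-933) = 933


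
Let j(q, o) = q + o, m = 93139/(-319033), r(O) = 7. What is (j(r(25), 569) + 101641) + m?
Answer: 32610503022/319033 ≈ 1.0222e+5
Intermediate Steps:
m = -93139/319033 (m = 93139*(-1/319033) = -93139/319033 ≈ -0.29194)
j(q, o) = o + q
(j(r(25), 569) + 101641) + m = ((569 + 7) + 101641) - 93139/319033 = (576 + 101641) - 93139/319033 = 102217 - 93139/319033 = 32610503022/319033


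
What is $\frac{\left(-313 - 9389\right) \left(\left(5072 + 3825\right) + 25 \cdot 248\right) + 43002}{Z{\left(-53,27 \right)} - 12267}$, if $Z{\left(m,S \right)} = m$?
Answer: $\frac{36607023}{3080} \approx 11885.0$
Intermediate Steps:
$\frac{\left(-313 - 9389\right) \left(\left(5072 + 3825\right) + 25 \cdot 248\right) + 43002}{Z{\left(-53,27 \right)} - 12267} = \frac{\left(-313 - 9389\right) \left(\left(5072 + 3825\right) + 25 \cdot 248\right) + 43002}{-53 - 12267} = \frac{- 9702 \left(8897 + 6200\right) + 43002}{-12320} = \left(\left(-9702\right) 15097 + 43002\right) \left(- \frac{1}{12320}\right) = \left(-146471094 + 43002\right) \left(- \frac{1}{12320}\right) = \left(-146428092\right) \left(- \frac{1}{12320}\right) = \frac{36607023}{3080}$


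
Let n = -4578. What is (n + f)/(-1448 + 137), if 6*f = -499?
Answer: 27967/7866 ≈ 3.5554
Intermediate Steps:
f = -499/6 (f = (⅙)*(-499) = -499/6 ≈ -83.167)
(n + f)/(-1448 + 137) = (-4578 - 499/6)/(-1448 + 137) = -27967/6/(-1311) = -27967/6*(-1/1311) = 27967/7866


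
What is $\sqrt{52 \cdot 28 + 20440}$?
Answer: $2 \sqrt{5474} \approx 147.97$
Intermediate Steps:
$\sqrt{52 \cdot 28 + 20440} = \sqrt{1456 + 20440} = \sqrt{21896} = 2 \sqrt{5474}$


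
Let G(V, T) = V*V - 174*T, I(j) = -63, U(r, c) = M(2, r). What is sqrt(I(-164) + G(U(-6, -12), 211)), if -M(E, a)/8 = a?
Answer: I*sqrt(34473) ≈ 185.67*I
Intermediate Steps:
M(E, a) = -8*a
U(r, c) = -8*r
G(V, T) = V**2 - 174*T
sqrt(I(-164) + G(U(-6, -12), 211)) = sqrt(-63 + ((-8*(-6))**2 - 174*211)) = sqrt(-63 + (48**2 - 36714)) = sqrt(-63 + (2304 - 36714)) = sqrt(-63 - 34410) = sqrt(-34473) = I*sqrt(34473)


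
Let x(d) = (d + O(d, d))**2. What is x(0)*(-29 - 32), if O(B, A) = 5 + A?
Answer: -1525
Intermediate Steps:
x(d) = (5 + 2*d)**2 (x(d) = (d + (5 + d))**2 = (5 + 2*d)**2)
x(0)*(-29 - 32) = (5 + 2*0)**2*(-29 - 32) = (5 + 0)**2*(-61) = 5**2*(-61) = 25*(-61) = -1525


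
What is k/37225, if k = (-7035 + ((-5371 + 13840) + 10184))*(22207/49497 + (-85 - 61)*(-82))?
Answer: 6884830180838/1842525825 ≈ 3736.6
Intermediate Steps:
k = 6884830180838/49497 (k = (-7035 + (8469 + 10184))*(22207*(1/49497) - 146*(-82)) = (-7035 + 18653)*(22207/49497 + 11972) = 11618*(592600291/49497) = 6884830180838/49497 ≈ 1.3910e+8)
k/37225 = (6884830180838/49497)/37225 = (6884830180838/49497)*(1/37225) = 6884830180838/1842525825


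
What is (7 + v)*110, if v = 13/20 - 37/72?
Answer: 28259/36 ≈ 784.97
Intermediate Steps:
v = 49/360 (v = 13*(1/20) - 37*1/72 = 13/20 - 37/72 = 49/360 ≈ 0.13611)
(7 + v)*110 = (7 + 49/360)*110 = (2569/360)*110 = 28259/36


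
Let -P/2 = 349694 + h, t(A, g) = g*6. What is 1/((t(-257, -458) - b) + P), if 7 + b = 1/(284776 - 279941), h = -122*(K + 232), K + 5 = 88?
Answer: -4835/3023175616 ≈ -1.5993e-6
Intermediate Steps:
K = 83 (K = -5 + 88 = 83)
t(A, g) = 6*g
h = -38430 (h = -122*(83 + 232) = -122*315 = -38430)
b = -33844/4835 (b = -7 + 1/(284776 - 279941) = -7 + 1/4835 = -33844/4835 ≈ -6.9998)
P = -622528 (P = -2*(349694 - 38430) = -2*311264 = -622528)
1/((t(-257, -458) - b) + P) = 1/((6*(-458) - 1*(-33844/4835)) - 622528) = 1/((-2748 + 33844/4835) - 622528) = 1/(-13252736/4835 - 622528) = 1/(-3023175616/4835) = -4835/3023175616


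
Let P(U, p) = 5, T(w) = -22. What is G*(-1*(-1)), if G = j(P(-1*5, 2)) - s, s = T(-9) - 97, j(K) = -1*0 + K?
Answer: 124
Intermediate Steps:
j(K) = K (j(K) = 0 + K = K)
s = -119 (s = -22 - 97 = -119)
G = 124 (G = 5 - 1*(-119) = 5 + 119 = 124)
G*(-1*(-1)) = 124*(-1*(-1)) = 124*1 = 124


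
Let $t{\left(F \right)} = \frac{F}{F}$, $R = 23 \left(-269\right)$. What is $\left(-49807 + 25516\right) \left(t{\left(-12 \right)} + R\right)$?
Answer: $150264126$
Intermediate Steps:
$R = -6187$
$t{\left(F \right)} = 1$
$\left(-49807 + 25516\right) \left(t{\left(-12 \right)} + R\right) = \left(-49807 + 25516\right) \left(1 - 6187\right) = \left(-24291\right) \left(-6186\right) = 150264126$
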